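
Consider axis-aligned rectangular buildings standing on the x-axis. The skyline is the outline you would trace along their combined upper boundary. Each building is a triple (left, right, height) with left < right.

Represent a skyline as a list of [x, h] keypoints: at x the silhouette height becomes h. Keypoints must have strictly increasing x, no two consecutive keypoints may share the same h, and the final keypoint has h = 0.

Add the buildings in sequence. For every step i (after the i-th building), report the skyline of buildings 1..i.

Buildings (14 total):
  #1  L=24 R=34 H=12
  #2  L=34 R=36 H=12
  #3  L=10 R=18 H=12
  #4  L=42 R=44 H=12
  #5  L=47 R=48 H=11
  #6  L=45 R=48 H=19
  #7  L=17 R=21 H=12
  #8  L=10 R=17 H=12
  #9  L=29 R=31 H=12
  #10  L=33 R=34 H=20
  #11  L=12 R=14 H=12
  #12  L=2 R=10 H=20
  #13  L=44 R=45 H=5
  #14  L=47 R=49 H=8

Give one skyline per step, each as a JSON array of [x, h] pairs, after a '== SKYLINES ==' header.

== SKYLINES ==
[[24,12],[34,0]]
[[24,12],[36,0]]
[[10,12],[18,0],[24,12],[36,0]]
[[10,12],[18,0],[24,12],[36,0],[42,12],[44,0]]
[[10,12],[18,0],[24,12],[36,0],[42,12],[44,0],[47,11],[48,0]]
[[10,12],[18,0],[24,12],[36,0],[42,12],[44,0],[45,19],[48,0]]
[[10,12],[21,0],[24,12],[36,0],[42,12],[44,0],[45,19],[48,0]]
[[10,12],[21,0],[24,12],[36,0],[42,12],[44,0],[45,19],[48,0]]
[[10,12],[21,0],[24,12],[36,0],[42,12],[44,0],[45,19],[48,0]]
[[10,12],[21,0],[24,12],[33,20],[34,12],[36,0],[42,12],[44,0],[45,19],[48,0]]
[[10,12],[21,0],[24,12],[33,20],[34,12],[36,0],[42,12],[44,0],[45,19],[48,0]]
[[2,20],[10,12],[21,0],[24,12],[33,20],[34,12],[36,0],[42,12],[44,0],[45,19],[48,0]]
[[2,20],[10,12],[21,0],[24,12],[33,20],[34,12],[36,0],[42,12],[44,5],[45,19],[48,0]]
[[2,20],[10,12],[21,0],[24,12],[33,20],[34,12],[36,0],[42,12],[44,5],[45,19],[48,8],[49,0]]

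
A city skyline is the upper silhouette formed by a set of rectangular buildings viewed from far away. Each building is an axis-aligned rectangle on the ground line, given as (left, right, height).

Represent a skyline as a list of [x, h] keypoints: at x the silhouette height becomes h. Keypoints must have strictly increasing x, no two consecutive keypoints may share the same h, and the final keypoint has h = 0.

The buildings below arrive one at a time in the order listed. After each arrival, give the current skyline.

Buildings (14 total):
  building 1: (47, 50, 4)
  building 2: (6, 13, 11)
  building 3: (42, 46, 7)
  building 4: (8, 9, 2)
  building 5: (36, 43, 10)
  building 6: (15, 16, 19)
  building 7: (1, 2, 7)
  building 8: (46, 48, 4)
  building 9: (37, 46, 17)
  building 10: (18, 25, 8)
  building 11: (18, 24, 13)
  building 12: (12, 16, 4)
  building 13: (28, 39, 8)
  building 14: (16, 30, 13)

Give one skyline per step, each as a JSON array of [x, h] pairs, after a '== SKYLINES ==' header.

== SKYLINES ==
[[47,4],[50,0]]
[[6,11],[13,0],[47,4],[50,0]]
[[6,11],[13,0],[42,7],[46,0],[47,4],[50,0]]
[[6,11],[13,0],[42,7],[46,0],[47,4],[50,0]]
[[6,11],[13,0],[36,10],[43,7],[46,0],[47,4],[50,0]]
[[6,11],[13,0],[15,19],[16,0],[36,10],[43,7],[46,0],[47,4],[50,0]]
[[1,7],[2,0],[6,11],[13,0],[15,19],[16,0],[36,10],[43,7],[46,0],[47,4],[50,0]]
[[1,7],[2,0],[6,11],[13,0],[15,19],[16,0],[36,10],[43,7],[46,4],[50,0]]
[[1,7],[2,0],[6,11],[13,0],[15,19],[16,0],[36,10],[37,17],[46,4],[50,0]]
[[1,7],[2,0],[6,11],[13,0],[15,19],[16,0],[18,8],[25,0],[36,10],[37,17],[46,4],[50,0]]
[[1,7],[2,0],[6,11],[13,0],[15,19],[16,0],[18,13],[24,8],[25,0],[36,10],[37,17],[46,4],[50,0]]
[[1,7],[2,0],[6,11],[13,4],[15,19],[16,0],[18,13],[24,8],[25,0],[36,10],[37,17],[46,4],[50,0]]
[[1,7],[2,0],[6,11],[13,4],[15,19],[16,0],[18,13],[24,8],[25,0],[28,8],[36,10],[37,17],[46,4],[50,0]]
[[1,7],[2,0],[6,11],[13,4],[15,19],[16,13],[30,8],[36,10],[37,17],[46,4],[50,0]]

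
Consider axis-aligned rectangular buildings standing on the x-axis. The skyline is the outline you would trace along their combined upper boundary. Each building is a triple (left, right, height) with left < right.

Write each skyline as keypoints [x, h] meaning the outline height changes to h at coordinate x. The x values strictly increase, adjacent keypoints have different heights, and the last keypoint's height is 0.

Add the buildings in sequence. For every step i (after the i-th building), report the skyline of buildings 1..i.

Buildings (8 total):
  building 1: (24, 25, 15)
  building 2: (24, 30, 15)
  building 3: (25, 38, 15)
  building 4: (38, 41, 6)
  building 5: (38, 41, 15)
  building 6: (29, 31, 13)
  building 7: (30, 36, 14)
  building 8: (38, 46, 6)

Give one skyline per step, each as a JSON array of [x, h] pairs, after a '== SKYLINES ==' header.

== SKYLINES ==
[[24,15],[25,0]]
[[24,15],[30,0]]
[[24,15],[38,0]]
[[24,15],[38,6],[41,0]]
[[24,15],[41,0]]
[[24,15],[41,0]]
[[24,15],[41,0]]
[[24,15],[41,6],[46,0]]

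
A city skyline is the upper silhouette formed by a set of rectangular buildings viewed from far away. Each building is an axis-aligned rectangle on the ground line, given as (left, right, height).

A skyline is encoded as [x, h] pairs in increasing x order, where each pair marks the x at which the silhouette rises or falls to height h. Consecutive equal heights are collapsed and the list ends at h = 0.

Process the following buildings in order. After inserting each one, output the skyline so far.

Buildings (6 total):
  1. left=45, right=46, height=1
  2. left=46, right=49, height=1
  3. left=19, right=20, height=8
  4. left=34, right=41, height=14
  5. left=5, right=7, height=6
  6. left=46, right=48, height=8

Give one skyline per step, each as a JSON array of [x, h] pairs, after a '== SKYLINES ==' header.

== SKYLINES ==
[[45,1],[46,0]]
[[45,1],[49,0]]
[[19,8],[20,0],[45,1],[49,0]]
[[19,8],[20,0],[34,14],[41,0],[45,1],[49,0]]
[[5,6],[7,0],[19,8],[20,0],[34,14],[41,0],[45,1],[49,0]]
[[5,6],[7,0],[19,8],[20,0],[34,14],[41,0],[45,1],[46,8],[48,1],[49,0]]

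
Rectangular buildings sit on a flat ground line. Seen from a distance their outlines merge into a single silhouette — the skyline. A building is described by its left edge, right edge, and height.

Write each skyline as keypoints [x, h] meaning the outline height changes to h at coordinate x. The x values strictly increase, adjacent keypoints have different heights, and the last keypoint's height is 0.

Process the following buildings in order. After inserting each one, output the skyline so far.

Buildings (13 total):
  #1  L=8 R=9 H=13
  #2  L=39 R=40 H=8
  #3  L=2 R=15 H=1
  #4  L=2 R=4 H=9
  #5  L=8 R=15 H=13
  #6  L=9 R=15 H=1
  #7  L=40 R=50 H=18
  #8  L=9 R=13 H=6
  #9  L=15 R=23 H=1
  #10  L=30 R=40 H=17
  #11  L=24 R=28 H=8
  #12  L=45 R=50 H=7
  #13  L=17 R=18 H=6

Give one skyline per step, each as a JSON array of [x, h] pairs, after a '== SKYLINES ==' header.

== SKYLINES ==
[[8,13],[9,0]]
[[8,13],[9,0],[39,8],[40,0]]
[[2,1],[8,13],[9,1],[15,0],[39,8],[40,0]]
[[2,9],[4,1],[8,13],[9,1],[15,0],[39,8],[40,0]]
[[2,9],[4,1],[8,13],[15,0],[39,8],[40,0]]
[[2,9],[4,1],[8,13],[15,0],[39,8],[40,0]]
[[2,9],[4,1],[8,13],[15,0],[39,8],[40,18],[50,0]]
[[2,9],[4,1],[8,13],[15,0],[39,8],[40,18],[50,0]]
[[2,9],[4,1],[8,13],[15,1],[23,0],[39,8],[40,18],[50,0]]
[[2,9],[4,1],[8,13],[15,1],[23,0],[30,17],[40,18],[50,0]]
[[2,9],[4,1],[8,13],[15,1],[23,0],[24,8],[28,0],[30,17],[40,18],[50,0]]
[[2,9],[4,1],[8,13],[15,1],[23,0],[24,8],[28,0],[30,17],[40,18],[50,0]]
[[2,9],[4,1],[8,13],[15,1],[17,6],[18,1],[23,0],[24,8],[28,0],[30,17],[40,18],[50,0]]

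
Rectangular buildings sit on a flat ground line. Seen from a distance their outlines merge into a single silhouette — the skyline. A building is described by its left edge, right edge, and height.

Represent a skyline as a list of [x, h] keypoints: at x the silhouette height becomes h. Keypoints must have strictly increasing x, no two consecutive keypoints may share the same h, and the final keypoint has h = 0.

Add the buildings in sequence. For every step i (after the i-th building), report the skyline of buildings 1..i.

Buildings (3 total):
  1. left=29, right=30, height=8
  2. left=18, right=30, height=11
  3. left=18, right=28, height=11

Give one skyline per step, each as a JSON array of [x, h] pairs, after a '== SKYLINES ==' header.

== SKYLINES ==
[[29,8],[30,0]]
[[18,11],[30,0]]
[[18,11],[30,0]]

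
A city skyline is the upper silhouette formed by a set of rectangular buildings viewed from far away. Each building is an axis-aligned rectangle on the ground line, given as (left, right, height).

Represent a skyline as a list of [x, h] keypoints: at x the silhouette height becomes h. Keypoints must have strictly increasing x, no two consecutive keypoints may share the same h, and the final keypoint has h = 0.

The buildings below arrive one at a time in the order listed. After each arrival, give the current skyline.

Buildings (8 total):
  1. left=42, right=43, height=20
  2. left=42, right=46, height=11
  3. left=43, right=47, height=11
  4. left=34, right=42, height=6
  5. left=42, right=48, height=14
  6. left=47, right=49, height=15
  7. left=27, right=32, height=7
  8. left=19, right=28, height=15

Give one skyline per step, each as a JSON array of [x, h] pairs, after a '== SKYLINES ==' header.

== SKYLINES ==
[[42,20],[43,0]]
[[42,20],[43,11],[46,0]]
[[42,20],[43,11],[47,0]]
[[34,6],[42,20],[43,11],[47,0]]
[[34,6],[42,20],[43,14],[48,0]]
[[34,6],[42,20],[43,14],[47,15],[49,0]]
[[27,7],[32,0],[34,6],[42,20],[43,14],[47,15],[49,0]]
[[19,15],[28,7],[32,0],[34,6],[42,20],[43,14],[47,15],[49,0]]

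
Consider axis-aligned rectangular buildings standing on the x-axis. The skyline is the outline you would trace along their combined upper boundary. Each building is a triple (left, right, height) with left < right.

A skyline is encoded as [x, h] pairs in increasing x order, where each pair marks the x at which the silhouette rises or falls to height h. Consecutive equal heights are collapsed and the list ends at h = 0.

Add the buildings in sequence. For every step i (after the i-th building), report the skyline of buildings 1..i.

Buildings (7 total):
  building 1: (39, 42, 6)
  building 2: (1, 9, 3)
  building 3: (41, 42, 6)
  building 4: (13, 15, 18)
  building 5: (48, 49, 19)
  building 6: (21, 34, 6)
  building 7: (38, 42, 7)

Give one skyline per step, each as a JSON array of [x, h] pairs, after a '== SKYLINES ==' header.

== SKYLINES ==
[[39,6],[42,0]]
[[1,3],[9,0],[39,6],[42,0]]
[[1,3],[9,0],[39,6],[42,0]]
[[1,3],[9,0],[13,18],[15,0],[39,6],[42,0]]
[[1,3],[9,0],[13,18],[15,0],[39,6],[42,0],[48,19],[49,0]]
[[1,3],[9,0],[13,18],[15,0],[21,6],[34,0],[39,6],[42,0],[48,19],[49,0]]
[[1,3],[9,0],[13,18],[15,0],[21,6],[34,0],[38,7],[42,0],[48,19],[49,0]]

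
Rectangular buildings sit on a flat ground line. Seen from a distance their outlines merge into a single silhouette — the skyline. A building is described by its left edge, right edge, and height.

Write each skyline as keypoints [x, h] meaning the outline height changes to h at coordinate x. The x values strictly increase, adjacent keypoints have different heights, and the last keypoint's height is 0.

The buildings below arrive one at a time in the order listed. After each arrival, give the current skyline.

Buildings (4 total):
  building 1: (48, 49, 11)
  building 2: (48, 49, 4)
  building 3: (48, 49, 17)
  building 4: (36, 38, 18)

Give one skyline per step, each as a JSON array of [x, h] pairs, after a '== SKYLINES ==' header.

== SKYLINES ==
[[48,11],[49,0]]
[[48,11],[49,0]]
[[48,17],[49,0]]
[[36,18],[38,0],[48,17],[49,0]]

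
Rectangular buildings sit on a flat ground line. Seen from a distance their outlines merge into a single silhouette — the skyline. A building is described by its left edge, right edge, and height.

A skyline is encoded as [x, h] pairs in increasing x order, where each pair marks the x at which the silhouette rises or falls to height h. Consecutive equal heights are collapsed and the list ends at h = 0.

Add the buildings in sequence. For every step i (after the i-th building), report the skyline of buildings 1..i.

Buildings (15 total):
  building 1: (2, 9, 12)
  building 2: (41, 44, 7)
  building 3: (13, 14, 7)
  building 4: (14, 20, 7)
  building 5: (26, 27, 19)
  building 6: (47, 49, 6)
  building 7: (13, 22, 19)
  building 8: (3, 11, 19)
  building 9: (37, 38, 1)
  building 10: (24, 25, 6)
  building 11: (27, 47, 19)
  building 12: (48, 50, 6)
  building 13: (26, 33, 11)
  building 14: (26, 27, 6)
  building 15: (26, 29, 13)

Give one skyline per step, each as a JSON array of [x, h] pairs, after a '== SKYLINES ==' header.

== SKYLINES ==
[[2,12],[9,0]]
[[2,12],[9,0],[41,7],[44,0]]
[[2,12],[9,0],[13,7],[14,0],[41,7],[44,0]]
[[2,12],[9,0],[13,7],[20,0],[41,7],[44,0]]
[[2,12],[9,0],[13,7],[20,0],[26,19],[27,0],[41,7],[44,0]]
[[2,12],[9,0],[13,7],[20,0],[26,19],[27,0],[41,7],[44,0],[47,6],[49,0]]
[[2,12],[9,0],[13,19],[22,0],[26,19],[27,0],[41,7],[44,0],[47,6],[49,0]]
[[2,12],[3,19],[11,0],[13,19],[22,0],[26,19],[27,0],[41,7],[44,0],[47,6],[49,0]]
[[2,12],[3,19],[11,0],[13,19],[22,0],[26,19],[27,0],[37,1],[38,0],[41,7],[44,0],[47,6],[49,0]]
[[2,12],[3,19],[11,0],[13,19],[22,0],[24,6],[25,0],[26,19],[27,0],[37,1],[38,0],[41,7],[44,0],[47,6],[49,0]]
[[2,12],[3,19],[11,0],[13,19],[22,0],[24,6],[25,0],[26,19],[47,6],[49,0]]
[[2,12],[3,19],[11,0],[13,19],[22,0],[24,6],[25,0],[26,19],[47,6],[50,0]]
[[2,12],[3,19],[11,0],[13,19],[22,0],[24,6],[25,0],[26,19],[47,6],[50,0]]
[[2,12],[3,19],[11,0],[13,19],[22,0],[24,6],[25,0],[26,19],[47,6],[50,0]]
[[2,12],[3,19],[11,0],[13,19],[22,0],[24,6],[25,0],[26,19],[47,6],[50,0]]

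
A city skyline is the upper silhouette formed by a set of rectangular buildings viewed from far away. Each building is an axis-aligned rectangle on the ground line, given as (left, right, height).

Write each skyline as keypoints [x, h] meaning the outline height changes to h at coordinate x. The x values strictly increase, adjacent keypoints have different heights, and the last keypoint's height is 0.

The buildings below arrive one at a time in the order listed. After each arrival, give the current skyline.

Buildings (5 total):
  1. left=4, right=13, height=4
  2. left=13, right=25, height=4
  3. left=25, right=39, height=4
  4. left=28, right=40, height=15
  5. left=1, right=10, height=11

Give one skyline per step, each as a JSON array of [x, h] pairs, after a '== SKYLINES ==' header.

== SKYLINES ==
[[4,4],[13,0]]
[[4,4],[25,0]]
[[4,4],[39,0]]
[[4,4],[28,15],[40,0]]
[[1,11],[10,4],[28,15],[40,0]]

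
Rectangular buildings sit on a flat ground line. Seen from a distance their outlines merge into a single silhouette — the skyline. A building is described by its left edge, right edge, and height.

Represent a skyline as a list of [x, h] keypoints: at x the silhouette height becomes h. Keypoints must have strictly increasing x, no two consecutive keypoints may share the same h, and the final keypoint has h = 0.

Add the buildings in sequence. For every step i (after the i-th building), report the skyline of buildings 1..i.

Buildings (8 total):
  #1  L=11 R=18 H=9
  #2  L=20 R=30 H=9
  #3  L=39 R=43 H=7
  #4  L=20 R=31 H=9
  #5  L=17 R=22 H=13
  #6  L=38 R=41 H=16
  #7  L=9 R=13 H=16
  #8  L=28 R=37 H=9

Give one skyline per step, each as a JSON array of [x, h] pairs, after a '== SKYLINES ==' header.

== SKYLINES ==
[[11,9],[18,0]]
[[11,9],[18,0],[20,9],[30,0]]
[[11,9],[18,0],[20,9],[30,0],[39,7],[43,0]]
[[11,9],[18,0],[20,9],[31,0],[39,7],[43,0]]
[[11,9],[17,13],[22,9],[31,0],[39,7],[43,0]]
[[11,9],[17,13],[22,9],[31,0],[38,16],[41,7],[43,0]]
[[9,16],[13,9],[17,13],[22,9],[31,0],[38,16],[41,7],[43,0]]
[[9,16],[13,9],[17,13],[22,9],[37,0],[38,16],[41,7],[43,0]]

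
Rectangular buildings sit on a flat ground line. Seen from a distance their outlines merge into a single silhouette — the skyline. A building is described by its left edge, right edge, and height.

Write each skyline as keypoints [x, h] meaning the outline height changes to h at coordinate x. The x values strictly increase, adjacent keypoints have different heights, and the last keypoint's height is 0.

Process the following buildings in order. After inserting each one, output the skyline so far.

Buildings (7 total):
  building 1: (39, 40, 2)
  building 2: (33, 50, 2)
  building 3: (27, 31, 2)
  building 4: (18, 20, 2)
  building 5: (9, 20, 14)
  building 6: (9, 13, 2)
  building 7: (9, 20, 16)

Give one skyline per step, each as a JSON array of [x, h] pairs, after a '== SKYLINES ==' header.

== SKYLINES ==
[[39,2],[40,0]]
[[33,2],[50,0]]
[[27,2],[31,0],[33,2],[50,0]]
[[18,2],[20,0],[27,2],[31,0],[33,2],[50,0]]
[[9,14],[20,0],[27,2],[31,0],[33,2],[50,0]]
[[9,14],[20,0],[27,2],[31,0],[33,2],[50,0]]
[[9,16],[20,0],[27,2],[31,0],[33,2],[50,0]]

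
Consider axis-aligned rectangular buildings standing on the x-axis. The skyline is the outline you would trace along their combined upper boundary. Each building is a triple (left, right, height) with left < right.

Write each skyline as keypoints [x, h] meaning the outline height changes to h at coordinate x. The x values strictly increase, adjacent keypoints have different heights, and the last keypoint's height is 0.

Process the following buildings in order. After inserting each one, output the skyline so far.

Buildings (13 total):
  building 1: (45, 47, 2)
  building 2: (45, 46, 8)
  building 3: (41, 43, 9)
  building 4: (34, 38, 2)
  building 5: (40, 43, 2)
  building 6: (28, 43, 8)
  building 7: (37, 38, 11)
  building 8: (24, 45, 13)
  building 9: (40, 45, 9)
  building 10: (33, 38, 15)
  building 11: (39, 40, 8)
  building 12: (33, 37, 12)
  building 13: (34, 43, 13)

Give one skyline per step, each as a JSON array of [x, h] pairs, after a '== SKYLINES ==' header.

== SKYLINES ==
[[45,2],[47,0]]
[[45,8],[46,2],[47,0]]
[[41,9],[43,0],[45,8],[46,2],[47,0]]
[[34,2],[38,0],[41,9],[43,0],[45,8],[46,2],[47,0]]
[[34,2],[38,0],[40,2],[41,9],[43,0],[45,8],[46,2],[47,0]]
[[28,8],[41,9],[43,0],[45,8],[46,2],[47,0]]
[[28,8],[37,11],[38,8],[41,9],[43,0],[45,8],[46,2],[47,0]]
[[24,13],[45,8],[46,2],[47,0]]
[[24,13],[45,8],[46,2],[47,0]]
[[24,13],[33,15],[38,13],[45,8],[46,2],[47,0]]
[[24,13],[33,15],[38,13],[45,8],[46,2],[47,0]]
[[24,13],[33,15],[38,13],[45,8],[46,2],[47,0]]
[[24,13],[33,15],[38,13],[45,8],[46,2],[47,0]]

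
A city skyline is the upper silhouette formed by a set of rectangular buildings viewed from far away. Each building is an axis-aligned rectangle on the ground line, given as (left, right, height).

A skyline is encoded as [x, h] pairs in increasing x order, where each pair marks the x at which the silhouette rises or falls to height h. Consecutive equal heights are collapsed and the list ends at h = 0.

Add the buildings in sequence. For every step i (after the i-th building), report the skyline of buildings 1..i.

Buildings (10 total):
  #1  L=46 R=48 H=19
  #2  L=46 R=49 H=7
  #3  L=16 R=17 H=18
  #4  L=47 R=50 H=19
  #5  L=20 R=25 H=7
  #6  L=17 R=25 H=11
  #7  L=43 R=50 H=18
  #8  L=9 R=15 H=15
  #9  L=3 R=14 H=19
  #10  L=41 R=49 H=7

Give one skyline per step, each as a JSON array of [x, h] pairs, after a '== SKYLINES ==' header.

== SKYLINES ==
[[46,19],[48,0]]
[[46,19],[48,7],[49,0]]
[[16,18],[17,0],[46,19],[48,7],[49,0]]
[[16,18],[17,0],[46,19],[50,0]]
[[16,18],[17,0],[20,7],[25,0],[46,19],[50,0]]
[[16,18],[17,11],[25,0],[46,19],[50,0]]
[[16,18],[17,11],[25,0],[43,18],[46,19],[50,0]]
[[9,15],[15,0],[16,18],[17,11],[25,0],[43,18],[46,19],[50,0]]
[[3,19],[14,15],[15,0],[16,18],[17,11],[25,0],[43,18],[46,19],[50,0]]
[[3,19],[14,15],[15,0],[16,18],[17,11],[25,0],[41,7],[43,18],[46,19],[50,0]]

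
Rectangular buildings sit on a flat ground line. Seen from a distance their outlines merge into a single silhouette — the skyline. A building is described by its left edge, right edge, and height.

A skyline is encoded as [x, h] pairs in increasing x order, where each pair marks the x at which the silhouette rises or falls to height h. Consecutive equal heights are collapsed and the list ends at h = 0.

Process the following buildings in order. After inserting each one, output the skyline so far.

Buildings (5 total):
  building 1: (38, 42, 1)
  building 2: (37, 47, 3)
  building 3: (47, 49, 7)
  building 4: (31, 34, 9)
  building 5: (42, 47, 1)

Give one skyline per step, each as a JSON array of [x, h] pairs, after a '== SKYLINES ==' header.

== SKYLINES ==
[[38,1],[42,0]]
[[37,3],[47,0]]
[[37,3],[47,7],[49,0]]
[[31,9],[34,0],[37,3],[47,7],[49,0]]
[[31,9],[34,0],[37,3],[47,7],[49,0]]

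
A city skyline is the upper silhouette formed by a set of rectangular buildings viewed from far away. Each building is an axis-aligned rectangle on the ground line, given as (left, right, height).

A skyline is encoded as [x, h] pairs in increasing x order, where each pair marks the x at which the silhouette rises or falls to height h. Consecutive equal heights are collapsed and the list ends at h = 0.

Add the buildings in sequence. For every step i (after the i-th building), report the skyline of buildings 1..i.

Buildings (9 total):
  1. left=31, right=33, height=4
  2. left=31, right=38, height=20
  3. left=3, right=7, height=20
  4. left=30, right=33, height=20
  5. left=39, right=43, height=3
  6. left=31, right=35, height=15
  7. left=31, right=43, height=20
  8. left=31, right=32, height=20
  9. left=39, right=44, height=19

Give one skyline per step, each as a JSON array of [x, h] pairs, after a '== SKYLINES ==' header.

== SKYLINES ==
[[31,4],[33,0]]
[[31,20],[38,0]]
[[3,20],[7,0],[31,20],[38,0]]
[[3,20],[7,0],[30,20],[38,0]]
[[3,20],[7,0],[30,20],[38,0],[39,3],[43,0]]
[[3,20],[7,0],[30,20],[38,0],[39,3],[43,0]]
[[3,20],[7,0],[30,20],[43,0]]
[[3,20],[7,0],[30,20],[43,0]]
[[3,20],[7,0],[30,20],[43,19],[44,0]]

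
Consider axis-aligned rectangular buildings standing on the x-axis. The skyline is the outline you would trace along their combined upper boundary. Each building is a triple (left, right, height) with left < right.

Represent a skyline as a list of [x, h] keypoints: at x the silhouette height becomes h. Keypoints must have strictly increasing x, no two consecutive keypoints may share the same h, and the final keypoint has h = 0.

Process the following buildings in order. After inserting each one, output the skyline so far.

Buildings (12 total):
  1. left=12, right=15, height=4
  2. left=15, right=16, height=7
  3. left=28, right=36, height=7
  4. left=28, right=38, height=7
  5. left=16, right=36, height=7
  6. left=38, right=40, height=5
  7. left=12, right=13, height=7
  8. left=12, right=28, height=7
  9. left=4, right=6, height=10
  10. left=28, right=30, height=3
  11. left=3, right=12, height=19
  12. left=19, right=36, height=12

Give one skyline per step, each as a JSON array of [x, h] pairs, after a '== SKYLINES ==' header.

== SKYLINES ==
[[12,4],[15,0]]
[[12,4],[15,7],[16,0]]
[[12,4],[15,7],[16,0],[28,7],[36,0]]
[[12,4],[15,7],[16,0],[28,7],[38,0]]
[[12,4],[15,7],[38,0]]
[[12,4],[15,7],[38,5],[40,0]]
[[12,7],[13,4],[15,7],[38,5],[40,0]]
[[12,7],[38,5],[40,0]]
[[4,10],[6,0],[12,7],[38,5],[40,0]]
[[4,10],[6,0],[12,7],[38,5],[40,0]]
[[3,19],[12,7],[38,5],[40,0]]
[[3,19],[12,7],[19,12],[36,7],[38,5],[40,0]]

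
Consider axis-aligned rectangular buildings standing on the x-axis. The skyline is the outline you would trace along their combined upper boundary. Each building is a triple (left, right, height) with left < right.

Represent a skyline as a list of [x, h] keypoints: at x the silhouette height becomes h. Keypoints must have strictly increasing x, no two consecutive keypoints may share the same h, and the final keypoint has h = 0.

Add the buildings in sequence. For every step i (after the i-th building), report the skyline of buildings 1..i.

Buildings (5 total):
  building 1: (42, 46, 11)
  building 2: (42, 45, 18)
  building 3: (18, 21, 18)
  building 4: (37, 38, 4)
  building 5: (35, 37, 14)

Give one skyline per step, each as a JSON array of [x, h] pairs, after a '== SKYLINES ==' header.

== SKYLINES ==
[[42,11],[46,0]]
[[42,18],[45,11],[46,0]]
[[18,18],[21,0],[42,18],[45,11],[46,0]]
[[18,18],[21,0],[37,4],[38,0],[42,18],[45,11],[46,0]]
[[18,18],[21,0],[35,14],[37,4],[38,0],[42,18],[45,11],[46,0]]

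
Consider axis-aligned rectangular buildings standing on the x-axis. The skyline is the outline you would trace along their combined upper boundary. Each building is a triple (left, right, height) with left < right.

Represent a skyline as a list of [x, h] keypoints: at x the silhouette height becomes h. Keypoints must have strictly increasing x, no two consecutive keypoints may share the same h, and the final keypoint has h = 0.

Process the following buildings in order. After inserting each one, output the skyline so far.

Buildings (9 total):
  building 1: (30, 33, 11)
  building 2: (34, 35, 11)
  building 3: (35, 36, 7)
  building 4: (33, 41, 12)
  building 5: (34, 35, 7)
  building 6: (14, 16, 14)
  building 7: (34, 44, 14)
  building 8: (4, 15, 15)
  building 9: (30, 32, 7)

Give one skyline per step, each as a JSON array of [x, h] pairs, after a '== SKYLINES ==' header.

== SKYLINES ==
[[30,11],[33,0]]
[[30,11],[33,0],[34,11],[35,0]]
[[30,11],[33,0],[34,11],[35,7],[36,0]]
[[30,11],[33,12],[41,0]]
[[30,11],[33,12],[41,0]]
[[14,14],[16,0],[30,11],[33,12],[41,0]]
[[14,14],[16,0],[30,11],[33,12],[34,14],[44,0]]
[[4,15],[15,14],[16,0],[30,11],[33,12],[34,14],[44,0]]
[[4,15],[15,14],[16,0],[30,11],[33,12],[34,14],[44,0]]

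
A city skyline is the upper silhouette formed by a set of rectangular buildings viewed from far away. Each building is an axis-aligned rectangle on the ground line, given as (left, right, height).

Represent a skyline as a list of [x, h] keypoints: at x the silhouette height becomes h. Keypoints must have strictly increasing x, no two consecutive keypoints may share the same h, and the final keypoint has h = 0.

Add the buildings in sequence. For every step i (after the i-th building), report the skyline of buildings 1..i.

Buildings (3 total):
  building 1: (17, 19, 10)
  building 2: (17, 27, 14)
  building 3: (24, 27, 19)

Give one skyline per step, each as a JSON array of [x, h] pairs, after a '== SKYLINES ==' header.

== SKYLINES ==
[[17,10],[19,0]]
[[17,14],[27,0]]
[[17,14],[24,19],[27,0]]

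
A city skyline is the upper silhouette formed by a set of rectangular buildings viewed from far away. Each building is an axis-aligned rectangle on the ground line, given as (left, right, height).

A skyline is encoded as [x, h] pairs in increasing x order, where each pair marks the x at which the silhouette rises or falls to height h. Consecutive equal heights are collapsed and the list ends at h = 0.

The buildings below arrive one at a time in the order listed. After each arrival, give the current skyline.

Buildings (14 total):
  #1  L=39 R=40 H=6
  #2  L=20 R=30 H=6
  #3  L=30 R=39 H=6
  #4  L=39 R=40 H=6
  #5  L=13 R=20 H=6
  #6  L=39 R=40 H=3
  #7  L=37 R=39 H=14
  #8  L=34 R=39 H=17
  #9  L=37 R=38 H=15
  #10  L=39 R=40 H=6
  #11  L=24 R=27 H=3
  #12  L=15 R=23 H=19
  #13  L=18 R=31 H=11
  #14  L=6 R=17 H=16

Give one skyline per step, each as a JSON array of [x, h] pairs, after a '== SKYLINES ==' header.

== SKYLINES ==
[[39,6],[40,0]]
[[20,6],[30,0],[39,6],[40,0]]
[[20,6],[40,0]]
[[20,6],[40,0]]
[[13,6],[40,0]]
[[13,6],[40,0]]
[[13,6],[37,14],[39,6],[40,0]]
[[13,6],[34,17],[39,6],[40,0]]
[[13,6],[34,17],[39,6],[40,0]]
[[13,6],[34,17],[39,6],[40,0]]
[[13,6],[34,17],[39,6],[40,0]]
[[13,6],[15,19],[23,6],[34,17],[39,6],[40,0]]
[[13,6],[15,19],[23,11],[31,6],[34,17],[39,6],[40,0]]
[[6,16],[15,19],[23,11],[31,6],[34,17],[39,6],[40,0]]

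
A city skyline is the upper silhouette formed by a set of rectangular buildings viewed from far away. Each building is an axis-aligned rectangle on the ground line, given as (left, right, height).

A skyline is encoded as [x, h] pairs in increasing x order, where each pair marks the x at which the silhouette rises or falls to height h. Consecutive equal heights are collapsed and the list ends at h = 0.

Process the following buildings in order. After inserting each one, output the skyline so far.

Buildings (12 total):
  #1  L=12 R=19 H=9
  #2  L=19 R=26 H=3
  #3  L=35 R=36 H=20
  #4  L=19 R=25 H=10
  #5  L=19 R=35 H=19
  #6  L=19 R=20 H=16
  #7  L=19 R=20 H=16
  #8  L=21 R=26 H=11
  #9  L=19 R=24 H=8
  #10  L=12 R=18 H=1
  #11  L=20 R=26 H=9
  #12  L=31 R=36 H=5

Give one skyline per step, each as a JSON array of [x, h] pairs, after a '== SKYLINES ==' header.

== SKYLINES ==
[[12,9],[19,0]]
[[12,9],[19,3],[26,0]]
[[12,9],[19,3],[26,0],[35,20],[36,0]]
[[12,9],[19,10],[25,3],[26,0],[35,20],[36,0]]
[[12,9],[19,19],[35,20],[36,0]]
[[12,9],[19,19],[35,20],[36,0]]
[[12,9],[19,19],[35,20],[36,0]]
[[12,9],[19,19],[35,20],[36,0]]
[[12,9],[19,19],[35,20],[36,0]]
[[12,9],[19,19],[35,20],[36,0]]
[[12,9],[19,19],[35,20],[36,0]]
[[12,9],[19,19],[35,20],[36,0]]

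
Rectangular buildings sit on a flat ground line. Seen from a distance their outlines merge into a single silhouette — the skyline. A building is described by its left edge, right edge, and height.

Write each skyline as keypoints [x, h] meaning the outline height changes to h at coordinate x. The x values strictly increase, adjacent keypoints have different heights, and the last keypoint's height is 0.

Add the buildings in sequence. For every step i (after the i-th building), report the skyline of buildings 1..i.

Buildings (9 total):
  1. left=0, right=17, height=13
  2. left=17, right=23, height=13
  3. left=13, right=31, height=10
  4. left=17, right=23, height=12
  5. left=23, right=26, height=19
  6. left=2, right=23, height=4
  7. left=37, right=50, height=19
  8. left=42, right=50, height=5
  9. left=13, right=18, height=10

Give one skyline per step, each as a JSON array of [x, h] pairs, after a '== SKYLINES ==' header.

== SKYLINES ==
[[0,13],[17,0]]
[[0,13],[23,0]]
[[0,13],[23,10],[31,0]]
[[0,13],[23,10],[31,0]]
[[0,13],[23,19],[26,10],[31,0]]
[[0,13],[23,19],[26,10],[31,0]]
[[0,13],[23,19],[26,10],[31,0],[37,19],[50,0]]
[[0,13],[23,19],[26,10],[31,0],[37,19],[50,0]]
[[0,13],[23,19],[26,10],[31,0],[37,19],[50,0]]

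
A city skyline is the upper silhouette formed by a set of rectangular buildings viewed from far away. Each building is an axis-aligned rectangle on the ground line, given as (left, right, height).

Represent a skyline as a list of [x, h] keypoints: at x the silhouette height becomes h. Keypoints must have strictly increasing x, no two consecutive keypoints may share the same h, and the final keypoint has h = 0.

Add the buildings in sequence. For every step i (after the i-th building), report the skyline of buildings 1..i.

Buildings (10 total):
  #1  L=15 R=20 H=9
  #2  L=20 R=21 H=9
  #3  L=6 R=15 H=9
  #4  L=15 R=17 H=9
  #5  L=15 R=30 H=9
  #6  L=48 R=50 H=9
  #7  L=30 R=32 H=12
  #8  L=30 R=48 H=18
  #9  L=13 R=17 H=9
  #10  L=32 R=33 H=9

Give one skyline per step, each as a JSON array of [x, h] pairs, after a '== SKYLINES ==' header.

== SKYLINES ==
[[15,9],[20,0]]
[[15,9],[21,0]]
[[6,9],[21,0]]
[[6,9],[21,0]]
[[6,9],[30,0]]
[[6,9],[30,0],[48,9],[50,0]]
[[6,9],[30,12],[32,0],[48,9],[50,0]]
[[6,9],[30,18],[48,9],[50,0]]
[[6,9],[30,18],[48,9],[50,0]]
[[6,9],[30,18],[48,9],[50,0]]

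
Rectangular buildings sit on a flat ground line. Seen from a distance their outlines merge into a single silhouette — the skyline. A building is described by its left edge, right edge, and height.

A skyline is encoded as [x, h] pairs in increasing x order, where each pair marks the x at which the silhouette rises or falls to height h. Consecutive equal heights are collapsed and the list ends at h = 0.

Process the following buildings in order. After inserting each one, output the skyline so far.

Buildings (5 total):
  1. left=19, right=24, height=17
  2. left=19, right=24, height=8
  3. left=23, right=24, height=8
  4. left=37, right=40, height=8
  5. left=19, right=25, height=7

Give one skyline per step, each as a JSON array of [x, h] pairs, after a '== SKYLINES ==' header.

== SKYLINES ==
[[19,17],[24,0]]
[[19,17],[24,0]]
[[19,17],[24,0]]
[[19,17],[24,0],[37,8],[40,0]]
[[19,17],[24,7],[25,0],[37,8],[40,0]]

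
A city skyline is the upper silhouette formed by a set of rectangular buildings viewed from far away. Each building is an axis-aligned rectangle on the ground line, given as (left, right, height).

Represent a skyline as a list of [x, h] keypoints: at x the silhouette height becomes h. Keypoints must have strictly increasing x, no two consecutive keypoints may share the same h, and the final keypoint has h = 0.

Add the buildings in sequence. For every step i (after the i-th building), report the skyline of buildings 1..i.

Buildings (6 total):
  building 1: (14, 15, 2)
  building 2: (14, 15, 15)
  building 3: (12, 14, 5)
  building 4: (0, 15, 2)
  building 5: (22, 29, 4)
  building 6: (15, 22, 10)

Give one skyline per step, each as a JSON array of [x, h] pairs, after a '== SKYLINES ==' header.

== SKYLINES ==
[[14,2],[15,0]]
[[14,15],[15,0]]
[[12,5],[14,15],[15,0]]
[[0,2],[12,5],[14,15],[15,0]]
[[0,2],[12,5],[14,15],[15,0],[22,4],[29,0]]
[[0,2],[12,5],[14,15],[15,10],[22,4],[29,0]]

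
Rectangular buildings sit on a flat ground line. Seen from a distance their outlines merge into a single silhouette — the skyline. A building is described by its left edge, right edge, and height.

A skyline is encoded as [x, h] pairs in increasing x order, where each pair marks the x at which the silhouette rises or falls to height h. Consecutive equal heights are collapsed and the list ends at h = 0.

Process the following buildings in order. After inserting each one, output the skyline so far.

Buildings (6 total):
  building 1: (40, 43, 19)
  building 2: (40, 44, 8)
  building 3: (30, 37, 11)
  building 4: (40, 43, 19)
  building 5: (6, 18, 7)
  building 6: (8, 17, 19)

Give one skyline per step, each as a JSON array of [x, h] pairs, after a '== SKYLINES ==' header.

== SKYLINES ==
[[40,19],[43,0]]
[[40,19],[43,8],[44,0]]
[[30,11],[37,0],[40,19],[43,8],[44,0]]
[[30,11],[37,0],[40,19],[43,8],[44,0]]
[[6,7],[18,0],[30,11],[37,0],[40,19],[43,8],[44,0]]
[[6,7],[8,19],[17,7],[18,0],[30,11],[37,0],[40,19],[43,8],[44,0]]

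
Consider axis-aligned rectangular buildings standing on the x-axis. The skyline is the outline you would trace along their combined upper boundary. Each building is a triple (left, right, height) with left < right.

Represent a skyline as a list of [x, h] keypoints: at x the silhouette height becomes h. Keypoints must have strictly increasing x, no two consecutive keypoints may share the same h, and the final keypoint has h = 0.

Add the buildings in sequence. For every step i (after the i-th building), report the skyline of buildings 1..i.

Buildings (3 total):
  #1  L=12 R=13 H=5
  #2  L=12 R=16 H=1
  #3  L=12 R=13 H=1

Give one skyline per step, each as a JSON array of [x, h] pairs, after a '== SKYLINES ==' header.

== SKYLINES ==
[[12,5],[13,0]]
[[12,5],[13,1],[16,0]]
[[12,5],[13,1],[16,0]]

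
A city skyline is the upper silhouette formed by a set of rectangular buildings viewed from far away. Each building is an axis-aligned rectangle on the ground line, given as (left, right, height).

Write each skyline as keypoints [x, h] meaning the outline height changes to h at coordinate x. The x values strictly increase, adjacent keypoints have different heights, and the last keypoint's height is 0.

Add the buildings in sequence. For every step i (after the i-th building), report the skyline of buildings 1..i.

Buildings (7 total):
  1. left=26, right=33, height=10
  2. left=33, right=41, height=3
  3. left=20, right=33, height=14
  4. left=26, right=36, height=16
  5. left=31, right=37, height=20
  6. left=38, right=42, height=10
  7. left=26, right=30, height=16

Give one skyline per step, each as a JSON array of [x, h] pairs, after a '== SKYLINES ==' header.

== SKYLINES ==
[[26,10],[33,0]]
[[26,10],[33,3],[41,0]]
[[20,14],[33,3],[41,0]]
[[20,14],[26,16],[36,3],[41,0]]
[[20,14],[26,16],[31,20],[37,3],[41,0]]
[[20,14],[26,16],[31,20],[37,3],[38,10],[42,0]]
[[20,14],[26,16],[31,20],[37,3],[38,10],[42,0]]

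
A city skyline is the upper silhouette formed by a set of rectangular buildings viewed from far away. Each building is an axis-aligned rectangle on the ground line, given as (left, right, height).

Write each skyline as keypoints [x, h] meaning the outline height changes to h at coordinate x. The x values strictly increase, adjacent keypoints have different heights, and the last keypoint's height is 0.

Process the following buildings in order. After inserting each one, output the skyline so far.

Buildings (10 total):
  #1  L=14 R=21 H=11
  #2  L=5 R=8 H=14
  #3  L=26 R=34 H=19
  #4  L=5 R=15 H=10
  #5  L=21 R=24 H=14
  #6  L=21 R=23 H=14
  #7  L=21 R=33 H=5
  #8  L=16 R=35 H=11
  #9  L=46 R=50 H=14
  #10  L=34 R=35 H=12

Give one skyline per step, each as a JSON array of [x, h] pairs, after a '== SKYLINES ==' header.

== SKYLINES ==
[[14,11],[21,0]]
[[5,14],[8,0],[14,11],[21,0]]
[[5,14],[8,0],[14,11],[21,0],[26,19],[34,0]]
[[5,14],[8,10],[14,11],[21,0],[26,19],[34,0]]
[[5,14],[8,10],[14,11],[21,14],[24,0],[26,19],[34,0]]
[[5,14],[8,10],[14,11],[21,14],[24,0],[26,19],[34,0]]
[[5,14],[8,10],[14,11],[21,14],[24,5],[26,19],[34,0]]
[[5,14],[8,10],[14,11],[21,14],[24,11],[26,19],[34,11],[35,0]]
[[5,14],[8,10],[14,11],[21,14],[24,11],[26,19],[34,11],[35,0],[46,14],[50,0]]
[[5,14],[8,10],[14,11],[21,14],[24,11],[26,19],[34,12],[35,0],[46,14],[50,0]]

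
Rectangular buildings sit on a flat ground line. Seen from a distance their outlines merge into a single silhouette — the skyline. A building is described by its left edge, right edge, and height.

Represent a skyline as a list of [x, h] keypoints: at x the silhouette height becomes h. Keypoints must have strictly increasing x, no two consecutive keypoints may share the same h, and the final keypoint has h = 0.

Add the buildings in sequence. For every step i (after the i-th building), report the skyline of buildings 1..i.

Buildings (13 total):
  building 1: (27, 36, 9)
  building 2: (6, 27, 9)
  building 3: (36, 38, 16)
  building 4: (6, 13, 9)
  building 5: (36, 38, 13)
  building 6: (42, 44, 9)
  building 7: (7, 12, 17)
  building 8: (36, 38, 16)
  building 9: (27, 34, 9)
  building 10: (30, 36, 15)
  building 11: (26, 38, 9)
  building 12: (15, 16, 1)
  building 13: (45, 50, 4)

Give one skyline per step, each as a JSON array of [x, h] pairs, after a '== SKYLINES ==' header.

== SKYLINES ==
[[27,9],[36,0]]
[[6,9],[36,0]]
[[6,9],[36,16],[38,0]]
[[6,9],[36,16],[38,0]]
[[6,9],[36,16],[38,0]]
[[6,9],[36,16],[38,0],[42,9],[44,0]]
[[6,9],[7,17],[12,9],[36,16],[38,0],[42,9],[44,0]]
[[6,9],[7,17],[12,9],[36,16],[38,0],[42,9],[44,0]]
[[6,9],[7,17],[12,9],[36,16],[38,0],[42,9],[44,0]]
[[6,9],[7,17],[12,9],[30,15],[36,16],[38,0],[42,9],[44,0]]
[[6,9],[7,17],[12,9],[30,15],[36,16],[38,0],[42,9],[44,0]]
[[6,9],[7,17],[12,9],[30,15],[36,16],[38,0],[42,9],[44,0]]
[[6,9],[7,17],[12,9],[30,15],[36,16],[38,0],[42,9],[44,0],[45,4],[50,0]]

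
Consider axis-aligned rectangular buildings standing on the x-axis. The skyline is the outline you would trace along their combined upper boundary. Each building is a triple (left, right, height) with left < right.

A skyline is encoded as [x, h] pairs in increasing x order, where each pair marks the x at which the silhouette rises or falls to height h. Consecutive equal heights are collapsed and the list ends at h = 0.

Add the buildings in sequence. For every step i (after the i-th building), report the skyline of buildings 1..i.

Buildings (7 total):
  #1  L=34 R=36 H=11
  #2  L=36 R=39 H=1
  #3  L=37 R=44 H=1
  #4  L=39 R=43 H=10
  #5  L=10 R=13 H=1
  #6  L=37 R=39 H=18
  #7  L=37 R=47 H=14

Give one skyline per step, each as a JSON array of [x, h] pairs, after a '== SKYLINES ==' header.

== SKYLINES ==
[[34,11],[36,0]]
[[34,11],[36,1],[39,0]]
[[34,11],[36,1],[44,0]]
[[34,11],[36,1],[39,10],[43,1],[44,0]]
[[10,1],[13,0],[34,11],[36,1],[39,10],[43,1],[44,0]]
[[10,1],[13,0],[34,11],[36,1],[37,18],[39,10],[43,1],[44,0]]
[[10,1],[13,0],[34,11],[36,1],[37,18],[39,14],[47,0]]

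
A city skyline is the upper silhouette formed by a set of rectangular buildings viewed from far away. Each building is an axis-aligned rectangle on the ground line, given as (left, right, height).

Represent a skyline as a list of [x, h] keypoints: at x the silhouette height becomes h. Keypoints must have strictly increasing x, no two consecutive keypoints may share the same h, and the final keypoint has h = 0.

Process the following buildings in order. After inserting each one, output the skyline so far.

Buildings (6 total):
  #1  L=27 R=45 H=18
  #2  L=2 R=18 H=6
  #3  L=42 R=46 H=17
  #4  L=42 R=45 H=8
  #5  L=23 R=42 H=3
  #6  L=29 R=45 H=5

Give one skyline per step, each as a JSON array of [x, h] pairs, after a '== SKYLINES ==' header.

== SKYLINES ==
[[27,18],[45,0]]
[[2,6],[18,0],[27,18],[45,0]]
[[2,6],[18,0],[27,18],[45,17],[46,0]]
[[2,6],[18,0],[27,18],[45,17],[46,0]]
[[2,6],[18,0],[23,3],[27,18],[45,17],[46,0]]
[[2,6],[18,0],[23,3],[27,18],[45,17],[46,0]]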